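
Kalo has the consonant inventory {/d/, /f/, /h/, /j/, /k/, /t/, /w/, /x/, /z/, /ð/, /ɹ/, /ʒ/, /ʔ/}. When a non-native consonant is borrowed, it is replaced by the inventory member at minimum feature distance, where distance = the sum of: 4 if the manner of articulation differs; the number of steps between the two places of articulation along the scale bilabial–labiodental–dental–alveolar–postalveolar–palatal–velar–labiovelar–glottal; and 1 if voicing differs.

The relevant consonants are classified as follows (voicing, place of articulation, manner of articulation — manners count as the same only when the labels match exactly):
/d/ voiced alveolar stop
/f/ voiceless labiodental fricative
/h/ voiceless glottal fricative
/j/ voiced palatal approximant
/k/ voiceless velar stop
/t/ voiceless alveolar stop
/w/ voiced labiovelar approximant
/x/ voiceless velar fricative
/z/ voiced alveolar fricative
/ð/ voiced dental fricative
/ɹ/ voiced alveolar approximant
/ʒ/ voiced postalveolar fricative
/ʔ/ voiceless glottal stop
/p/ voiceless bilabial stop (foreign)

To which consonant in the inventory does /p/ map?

/t/ is closest: same manner (stop), place distance 3 (bilabial→alveolar), same voicing; total 3. Next closest is /d/ at distance 4.

t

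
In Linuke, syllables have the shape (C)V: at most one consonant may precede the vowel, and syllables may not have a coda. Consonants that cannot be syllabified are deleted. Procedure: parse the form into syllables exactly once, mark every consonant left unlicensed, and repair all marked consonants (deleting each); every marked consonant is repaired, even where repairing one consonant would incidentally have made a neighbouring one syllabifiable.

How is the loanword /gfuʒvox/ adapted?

fuvo

Syllabifying with onset maximization leaves /g/, /ʒ/, /x/ stranded (no codas are permitted; onsets are limited to one consonant).
Deletion applies to /g/, /ʒ/, /x/.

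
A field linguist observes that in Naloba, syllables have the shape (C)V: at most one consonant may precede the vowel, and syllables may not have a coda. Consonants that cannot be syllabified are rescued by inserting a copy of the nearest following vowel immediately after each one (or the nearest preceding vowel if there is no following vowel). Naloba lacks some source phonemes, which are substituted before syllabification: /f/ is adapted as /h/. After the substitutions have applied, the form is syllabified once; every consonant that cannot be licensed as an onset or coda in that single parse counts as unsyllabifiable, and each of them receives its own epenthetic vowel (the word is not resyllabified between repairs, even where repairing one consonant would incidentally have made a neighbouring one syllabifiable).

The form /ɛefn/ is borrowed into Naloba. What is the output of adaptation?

ɛehene

Substitution: /f/ → /h/, giving /ɛehn/.
The consonants /h/, /n/ cannot be parsed into a legal (C)V syllable (no codas are permitted; onsets are limited to one consonant).
Epenthesis after each stranded consonant: /h/ → /he/, /n/ → /ne/.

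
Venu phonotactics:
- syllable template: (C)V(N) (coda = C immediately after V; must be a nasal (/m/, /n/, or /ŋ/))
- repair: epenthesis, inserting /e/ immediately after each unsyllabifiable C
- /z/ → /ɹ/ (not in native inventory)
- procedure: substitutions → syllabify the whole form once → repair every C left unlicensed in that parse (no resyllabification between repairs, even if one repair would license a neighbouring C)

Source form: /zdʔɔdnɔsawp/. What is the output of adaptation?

Substitution: /z/ → /ɹ/, giving /ɹdʔɔdnɔsawp/.
The consonants /ɹ/, /d/, /d/, /w/, /p/ cannot be parsed into a legal (C)V(N) syllable (only a nasal (/m/, /n/, or /ŋ/) is licensed in coda position; onsets are limited to one consonant).
Inserting the epenthetic vowel yields /ɹ/ → /ɹe/, /d/ → /de/, /d/ → /de/, /w/ → /we/, /p/ → /pe/.

ɹedeʔɔdenɔsawepe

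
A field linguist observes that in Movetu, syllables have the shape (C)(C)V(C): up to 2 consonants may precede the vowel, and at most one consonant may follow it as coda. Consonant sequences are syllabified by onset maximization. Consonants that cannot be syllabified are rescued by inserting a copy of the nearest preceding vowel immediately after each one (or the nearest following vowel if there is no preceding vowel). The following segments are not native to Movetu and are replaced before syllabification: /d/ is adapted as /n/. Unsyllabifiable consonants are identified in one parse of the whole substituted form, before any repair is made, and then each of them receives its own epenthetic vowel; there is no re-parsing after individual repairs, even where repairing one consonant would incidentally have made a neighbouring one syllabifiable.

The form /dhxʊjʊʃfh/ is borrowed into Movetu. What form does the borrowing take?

Substitution: /d/ → /n/, giving /nhxʊjʊʃfh/.
Syllabifying with onset maximization leaves /n/, /f/, /h/ stranded (at most one coda consonant is licensed; onsets may contain at most 2 consonants).
Inserting the epenthetic vowel yields /n/ → /nʊ/, /f/ → /fʊ/, /h/ → /hʊ/.

nʊhxʊjʊʃfʊhʊ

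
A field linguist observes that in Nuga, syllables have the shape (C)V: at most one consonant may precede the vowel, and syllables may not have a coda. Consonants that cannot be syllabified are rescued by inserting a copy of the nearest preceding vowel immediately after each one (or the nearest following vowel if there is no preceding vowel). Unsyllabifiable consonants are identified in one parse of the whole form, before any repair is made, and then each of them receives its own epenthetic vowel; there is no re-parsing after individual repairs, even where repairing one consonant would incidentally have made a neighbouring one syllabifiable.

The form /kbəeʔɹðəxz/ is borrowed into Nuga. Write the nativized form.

kəbəeʔeɹeðəxəzə

The consonants /k/, /ʔ/, /ɹ/, /x/, /z/ cannot be parsed into a legal (C)V syllable (no codas are permitted; onsets are limited to one consonant).
Each unlicensed consonant becomes the onset of a new syllable: /k/ → /kə/, /ʔ/ → /ʔe/, /ɹ/ → /ɹe/, /x/ → /xə/, /z/ → /zə/.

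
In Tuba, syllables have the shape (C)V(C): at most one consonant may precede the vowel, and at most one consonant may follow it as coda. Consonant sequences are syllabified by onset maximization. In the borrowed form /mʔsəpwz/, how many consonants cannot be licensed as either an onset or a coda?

The consonants /m/, /ʔ/, /w/, /z/ cannot be parsed into a legal (C)V(C) syllable (at most one coda consonant is licensed; onsets are limited to one consonant).

4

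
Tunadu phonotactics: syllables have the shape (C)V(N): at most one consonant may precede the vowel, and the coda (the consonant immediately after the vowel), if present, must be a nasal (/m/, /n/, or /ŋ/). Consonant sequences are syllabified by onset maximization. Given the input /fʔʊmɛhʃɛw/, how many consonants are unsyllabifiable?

3

Under (C)V(N), the unsyllabifiable consonants are /f/, /h/, /w/ (only a nasal (/m/, /n/, or /ŋ/) is licensed in coda position; onsets are limited to one consonant).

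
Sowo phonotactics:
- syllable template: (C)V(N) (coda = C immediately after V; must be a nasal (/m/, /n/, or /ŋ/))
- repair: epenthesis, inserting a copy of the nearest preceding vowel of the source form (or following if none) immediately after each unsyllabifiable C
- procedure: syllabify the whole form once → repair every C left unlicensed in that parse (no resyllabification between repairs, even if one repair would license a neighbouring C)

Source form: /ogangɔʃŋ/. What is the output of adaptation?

The consonants /ʃ/, /ŋ/ cannot be parsed into a legal (C)V(N) syllable (only a nasal (/m/, /n/, or /ŋ/) is licensed in coda position; onsets are limited to one consonant).
Inserting the epenthetic vowel yields /ʃ/ → /ʃɔ/, /ŋ/ → /ŋɔ/.

ogangɔʃɔŋɔ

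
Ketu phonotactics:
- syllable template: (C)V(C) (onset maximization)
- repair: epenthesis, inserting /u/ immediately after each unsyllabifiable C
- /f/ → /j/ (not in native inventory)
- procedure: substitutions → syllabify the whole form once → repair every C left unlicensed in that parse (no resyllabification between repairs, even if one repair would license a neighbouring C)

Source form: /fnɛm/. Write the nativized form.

Substitution: /f/ → /j/, giving /jnɛm/.
The consonants /j/ cannot be parsed into a legal (C)V(C) syllable (at most one coda consonant is licensed; onsets are limited to one consonant).
Epenthesis after each stranded consonant: /j/ → /ju/.

junɛm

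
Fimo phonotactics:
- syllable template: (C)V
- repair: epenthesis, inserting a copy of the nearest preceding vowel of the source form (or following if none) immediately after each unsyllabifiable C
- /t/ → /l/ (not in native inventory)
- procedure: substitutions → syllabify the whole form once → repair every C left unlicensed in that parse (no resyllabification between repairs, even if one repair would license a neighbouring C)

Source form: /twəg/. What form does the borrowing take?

Substitution: /t/ → /l/, giving /lwəg/.
Under (C)V, the unsyllabifiable consonants are /l/, /g/ (no codas are permitted; onsets are limited to one consonant).
Epenthesis after each stranded consonant: /l/ → /lə/, /g/ → /gə/.

ləwəgə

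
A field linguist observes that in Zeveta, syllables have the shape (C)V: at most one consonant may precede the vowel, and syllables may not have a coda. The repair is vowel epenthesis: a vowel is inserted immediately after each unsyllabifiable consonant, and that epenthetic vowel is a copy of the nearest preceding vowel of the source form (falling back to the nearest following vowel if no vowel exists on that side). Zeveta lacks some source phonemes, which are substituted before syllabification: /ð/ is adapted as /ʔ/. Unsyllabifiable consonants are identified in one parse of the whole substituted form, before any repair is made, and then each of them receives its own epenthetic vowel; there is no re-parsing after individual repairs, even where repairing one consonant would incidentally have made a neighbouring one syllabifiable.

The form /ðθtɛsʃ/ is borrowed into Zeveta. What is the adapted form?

Substitution: /ð/ → /ʔ/, giving /ʔθtɛsʃ/.
The consonants /ʔ/, /θ/, /s/, /ʃ/ cannot be parsed into a legal (C)V syllable (no codas are permitted; onsets are limited to one consonant).
Epenthesis after each stranded consonant: /ʔ/ → /ʔɛ/, /θ/ → /θɛ/, /s/ → /sɛ/, /ʃ/ → /ʃɛ/.

ʔɛθɛtɛsɛʃɛ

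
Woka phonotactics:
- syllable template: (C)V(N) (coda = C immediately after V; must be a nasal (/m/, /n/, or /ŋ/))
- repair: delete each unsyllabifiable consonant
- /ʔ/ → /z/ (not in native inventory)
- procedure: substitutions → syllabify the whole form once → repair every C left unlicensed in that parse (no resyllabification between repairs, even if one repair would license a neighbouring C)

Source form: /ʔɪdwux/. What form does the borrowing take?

zɪwu

Substitution: /ʔ/ → /z/, giving /zɪdwux/.
Syllabifying with onset maximization leaves /d/, /x/ stranded (only a nasal (/m/, /n/, or /ŋ/) is licensed in coda position; onsets are limited to one consonant).
Each unlicensed consonant is deleted: /d/, /x/.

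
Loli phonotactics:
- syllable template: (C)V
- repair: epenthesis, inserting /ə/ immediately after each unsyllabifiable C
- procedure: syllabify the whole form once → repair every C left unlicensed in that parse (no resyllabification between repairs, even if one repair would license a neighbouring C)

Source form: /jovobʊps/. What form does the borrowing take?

jovobʊpəsə

Under (C)V, the unsyllabifiable consonants are /p/, /s/ (no codas are permitted; onsets are limited to one consonant).
Each unlicensed consonant becomes the onset of a new syllable: /p/ → /pə/, /s/ → /sə/.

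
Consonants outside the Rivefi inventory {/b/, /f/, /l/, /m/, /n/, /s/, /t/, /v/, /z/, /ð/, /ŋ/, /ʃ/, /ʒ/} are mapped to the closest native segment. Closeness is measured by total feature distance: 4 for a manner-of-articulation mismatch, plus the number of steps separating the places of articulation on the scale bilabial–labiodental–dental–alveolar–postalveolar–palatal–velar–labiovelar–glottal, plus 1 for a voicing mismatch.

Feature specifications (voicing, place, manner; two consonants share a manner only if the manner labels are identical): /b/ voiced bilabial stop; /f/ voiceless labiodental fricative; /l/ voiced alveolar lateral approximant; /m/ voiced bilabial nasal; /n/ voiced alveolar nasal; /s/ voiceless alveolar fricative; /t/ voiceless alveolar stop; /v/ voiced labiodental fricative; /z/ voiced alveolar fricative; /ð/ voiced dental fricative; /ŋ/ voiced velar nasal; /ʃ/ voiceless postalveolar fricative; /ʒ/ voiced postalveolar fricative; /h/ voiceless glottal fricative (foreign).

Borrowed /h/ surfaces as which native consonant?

/ʃ/ is closest: same manner (fricative), place distance 4 (glottal→postalveolar), same voicing; total 4. Next closest is /s/ at distance 5.

ʃ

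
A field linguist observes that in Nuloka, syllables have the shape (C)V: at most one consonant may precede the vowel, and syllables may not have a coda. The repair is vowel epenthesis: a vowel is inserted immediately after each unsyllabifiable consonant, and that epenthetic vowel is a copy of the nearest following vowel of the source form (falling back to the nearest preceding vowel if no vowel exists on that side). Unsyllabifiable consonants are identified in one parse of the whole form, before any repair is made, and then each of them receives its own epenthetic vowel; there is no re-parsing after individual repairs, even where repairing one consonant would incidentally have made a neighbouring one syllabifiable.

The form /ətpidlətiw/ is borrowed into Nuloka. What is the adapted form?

Syllabifying with onset maximization leaves /t/, /d/, /w/ stranded (no codas are permitted; onsets are limited to one consonant).
Epenthesis after each stranded consonant: /t/ → /ti/, /d/ → /də/, /w/ → /wi/.

ətipidələtiwi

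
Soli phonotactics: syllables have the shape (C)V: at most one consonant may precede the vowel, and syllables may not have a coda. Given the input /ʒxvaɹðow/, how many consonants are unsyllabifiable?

4

The consonants /ʒ/, /x/, /ɹ/, /w/ cannot be parsed into a legal (C)V syllable (no codas are permitted; onsets are limited to one consonant).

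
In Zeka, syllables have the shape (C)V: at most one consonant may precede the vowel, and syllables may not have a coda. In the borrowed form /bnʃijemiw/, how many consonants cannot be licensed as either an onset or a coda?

3

Under (C)V, the unsyllabifiable consonants are /b/, /n/, /w/ (no codas are permitted; onsets are limited to one consonant).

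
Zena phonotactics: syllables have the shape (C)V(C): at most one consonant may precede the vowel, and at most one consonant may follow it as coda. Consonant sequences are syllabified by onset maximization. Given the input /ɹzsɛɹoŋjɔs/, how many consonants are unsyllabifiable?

Under (C)V(C), the unsyllabifiable consonants are /ɹ/, /z/ (at most one coda consonant is licensed; onsets are limited to one consonant).

2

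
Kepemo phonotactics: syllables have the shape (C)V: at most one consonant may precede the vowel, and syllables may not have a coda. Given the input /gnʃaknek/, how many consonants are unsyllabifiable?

4

Syllabifying with onset maximization leaves /g/, /n/, /k/, /k/ stranded (no codas are permitted; onsets are limited to one consonant).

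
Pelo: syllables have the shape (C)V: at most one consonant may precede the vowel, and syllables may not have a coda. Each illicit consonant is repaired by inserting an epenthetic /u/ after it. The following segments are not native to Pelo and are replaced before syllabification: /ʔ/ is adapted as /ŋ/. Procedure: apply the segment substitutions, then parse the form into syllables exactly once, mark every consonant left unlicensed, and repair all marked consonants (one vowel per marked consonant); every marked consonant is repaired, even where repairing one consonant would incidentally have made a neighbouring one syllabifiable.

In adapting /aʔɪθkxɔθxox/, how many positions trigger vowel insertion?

4

After substitution the input is /aŋɪθkxɔθxox/.
The unsyllabifiable consonants are /θ/, /k/, /θ/, /x/; each receives one epenthetic vowel.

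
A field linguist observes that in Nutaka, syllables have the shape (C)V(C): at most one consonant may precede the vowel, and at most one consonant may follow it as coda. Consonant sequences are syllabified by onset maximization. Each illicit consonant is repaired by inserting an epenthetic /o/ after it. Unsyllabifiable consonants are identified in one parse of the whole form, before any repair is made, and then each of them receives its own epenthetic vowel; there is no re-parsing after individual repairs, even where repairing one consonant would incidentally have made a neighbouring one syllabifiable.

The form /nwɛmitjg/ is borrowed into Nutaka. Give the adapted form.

Syllabifying with onset maximization leaves /n/, /j/, /g/ stranded (at most one coda consonant is licensed; onsets are limited to one consonant).
Epenthesis after each stranded consonant: /n/ → /no/, /j/ → /jo/, /g/ → /go/.

nowɛmitjogo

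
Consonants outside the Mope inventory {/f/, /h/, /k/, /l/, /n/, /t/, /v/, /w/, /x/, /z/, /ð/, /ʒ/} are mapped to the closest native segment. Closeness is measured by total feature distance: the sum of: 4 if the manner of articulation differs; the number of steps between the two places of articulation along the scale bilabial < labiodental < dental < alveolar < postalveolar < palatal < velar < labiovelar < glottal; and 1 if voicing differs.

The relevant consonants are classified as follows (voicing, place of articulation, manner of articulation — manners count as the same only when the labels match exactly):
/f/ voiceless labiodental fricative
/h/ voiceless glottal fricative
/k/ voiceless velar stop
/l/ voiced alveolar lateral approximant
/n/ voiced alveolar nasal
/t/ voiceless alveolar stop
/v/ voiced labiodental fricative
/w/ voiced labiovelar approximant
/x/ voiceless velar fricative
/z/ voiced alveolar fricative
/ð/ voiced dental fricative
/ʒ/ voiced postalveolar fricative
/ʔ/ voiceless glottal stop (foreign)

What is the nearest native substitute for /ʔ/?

k

/k/ is closest: same manner (stop), place distance 2 (glottal→velar), same voicing; total 2. Next closest is /h/ at distance 4.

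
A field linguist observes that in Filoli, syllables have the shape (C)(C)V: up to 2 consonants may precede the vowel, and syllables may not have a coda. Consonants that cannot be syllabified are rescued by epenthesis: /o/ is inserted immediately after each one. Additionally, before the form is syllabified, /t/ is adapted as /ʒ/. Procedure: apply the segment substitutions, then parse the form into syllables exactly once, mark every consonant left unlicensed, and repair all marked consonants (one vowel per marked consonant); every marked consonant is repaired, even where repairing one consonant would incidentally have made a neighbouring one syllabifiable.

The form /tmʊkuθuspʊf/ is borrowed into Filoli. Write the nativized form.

ʒmʊkuθuspʊfo

Substitution: /t/ → /ʒ/, giving /ʒmʊkuθuspʊf/.
The consonants /f/ cannot be parsed into a legal (C)(C)V syllable (no codas are permitted; onsets may contain at most 2 consonants).
Epenthesis after each stranded consonant: /f/ → /fo/.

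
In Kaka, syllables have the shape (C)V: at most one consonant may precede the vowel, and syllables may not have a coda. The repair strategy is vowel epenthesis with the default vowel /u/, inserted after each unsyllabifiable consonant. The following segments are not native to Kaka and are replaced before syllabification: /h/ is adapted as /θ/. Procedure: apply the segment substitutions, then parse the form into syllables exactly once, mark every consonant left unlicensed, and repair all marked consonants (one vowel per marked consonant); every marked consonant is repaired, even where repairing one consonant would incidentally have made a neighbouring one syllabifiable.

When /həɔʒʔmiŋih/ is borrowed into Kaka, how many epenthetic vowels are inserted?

3

After substitution the input is /θəɔʒʔmiŋiθ/.
The unsyllabifiable consonants are /ʒ/, /ʔ/, /θ/; each receives one epenthetic vowel.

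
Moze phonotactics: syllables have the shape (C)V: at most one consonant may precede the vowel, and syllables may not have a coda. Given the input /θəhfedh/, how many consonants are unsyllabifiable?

3

The consonants /h/, /d/, /h/ cannot be parsed into a legal (C)V syllable (no codas are permitted; onsets are limited to one consonant).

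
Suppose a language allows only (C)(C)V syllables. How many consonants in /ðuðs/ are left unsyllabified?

2

Syllabifying with onset maximization leaves /ð/, /s/ stranded (no codas are permitted; onsets may contain at most 2 consonants).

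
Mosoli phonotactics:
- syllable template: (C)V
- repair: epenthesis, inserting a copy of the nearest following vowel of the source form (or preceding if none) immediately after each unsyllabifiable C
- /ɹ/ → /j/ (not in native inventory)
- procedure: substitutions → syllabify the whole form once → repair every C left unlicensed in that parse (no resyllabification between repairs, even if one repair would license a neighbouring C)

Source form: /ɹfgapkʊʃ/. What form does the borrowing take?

jafagapʊkʊʃʊ

Substitution: /ɹ/ → /j/, giving /jfgapkʊʃ/.
Under (C)V, the unsyllabifiable consonants are /j/, /f/, /p/, /ʃ/ (no codas are permitted; onsets are limited to one consonant).
Each unlicensed consonant becomes the onset of a new syllable: /j/ → /ja/, /f/ → /fa/, /p/ → /pʊ/, /ʃ/ → /ʃʊ/.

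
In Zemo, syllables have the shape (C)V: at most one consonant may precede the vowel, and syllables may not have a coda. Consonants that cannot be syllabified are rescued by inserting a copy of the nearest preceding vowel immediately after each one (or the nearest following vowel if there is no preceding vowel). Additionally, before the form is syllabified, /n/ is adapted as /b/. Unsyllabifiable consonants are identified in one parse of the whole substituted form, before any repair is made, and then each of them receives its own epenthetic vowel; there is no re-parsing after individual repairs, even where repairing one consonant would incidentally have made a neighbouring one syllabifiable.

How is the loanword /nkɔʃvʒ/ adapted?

bɔkɔʃɔvɔʒɔ

Substitution: /n/ → /b/, giving /bkɔʃvʒ/.
Syllabifying with onset maximization leaves /b/, /ʃ/, /v/, /ʒ/ stranded (no codas are permitted; onsets are limited to one consonant).
Epenthesis after each stranded consonant: /b/ → /bɔ/, /ʃ/ → /ʃɔ/, /v/ → /vɔ/, /ʒ/ → /ʒɔ/.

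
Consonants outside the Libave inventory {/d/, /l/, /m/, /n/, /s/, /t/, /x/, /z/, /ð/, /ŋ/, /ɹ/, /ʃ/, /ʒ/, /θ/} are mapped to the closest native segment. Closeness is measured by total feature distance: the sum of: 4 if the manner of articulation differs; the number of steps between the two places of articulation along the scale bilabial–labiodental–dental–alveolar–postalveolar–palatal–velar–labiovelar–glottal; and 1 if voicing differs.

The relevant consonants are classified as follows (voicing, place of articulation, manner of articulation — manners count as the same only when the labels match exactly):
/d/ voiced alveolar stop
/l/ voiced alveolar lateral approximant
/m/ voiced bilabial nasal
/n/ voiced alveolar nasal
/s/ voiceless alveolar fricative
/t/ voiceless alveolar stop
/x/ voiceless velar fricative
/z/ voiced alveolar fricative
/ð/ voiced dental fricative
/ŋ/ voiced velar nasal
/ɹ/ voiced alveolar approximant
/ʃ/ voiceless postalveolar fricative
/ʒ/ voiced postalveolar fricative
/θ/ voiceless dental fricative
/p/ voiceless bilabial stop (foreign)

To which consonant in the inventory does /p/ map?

/t/ is closest: same manner (stop), place distance 3 (bilabial→alveolar), same voicing; total 3. Next closest is /d/ at distance 4.

t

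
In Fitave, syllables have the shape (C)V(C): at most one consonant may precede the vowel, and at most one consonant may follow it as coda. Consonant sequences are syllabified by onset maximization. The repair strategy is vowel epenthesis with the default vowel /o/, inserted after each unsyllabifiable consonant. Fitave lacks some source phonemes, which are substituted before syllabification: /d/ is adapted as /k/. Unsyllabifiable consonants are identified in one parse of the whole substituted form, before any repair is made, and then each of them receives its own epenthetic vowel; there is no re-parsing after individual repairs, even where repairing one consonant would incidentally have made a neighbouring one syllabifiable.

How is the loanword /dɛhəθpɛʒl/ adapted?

Substitution: /d/ → /k/, giving /kɛhəθpɛʒl/.
The consonants /l/ cannot be parsed into a legal (C)V(C) syllable (at most one coda consonant is licensed; onsets are limited to one consonant).
Inserting the epenthetic vowel yields /l/ → /lo/.

kɛhəθpɛʒlo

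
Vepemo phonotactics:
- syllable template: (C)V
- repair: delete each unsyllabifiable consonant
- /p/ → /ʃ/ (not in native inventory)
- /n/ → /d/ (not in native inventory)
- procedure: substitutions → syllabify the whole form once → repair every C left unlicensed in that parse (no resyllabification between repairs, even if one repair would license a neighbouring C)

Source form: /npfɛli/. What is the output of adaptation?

Substitution: /n/ → /d/, /p/ → /ʃ/, giving /dʃfɛli/.
Under (C)V, the unsyllabifiable consonants are /d/, /ʃ/ (no codas are permitted; onsets are limited to one consonant).
Deletion applies to /d/, /ʃ/.

fɛli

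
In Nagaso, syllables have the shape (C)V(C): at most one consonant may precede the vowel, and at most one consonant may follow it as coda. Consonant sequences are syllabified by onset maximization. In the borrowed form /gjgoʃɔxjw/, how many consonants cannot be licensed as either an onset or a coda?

4

Under (C)V(C), the unsyllabifiable consonants are /g/, /j/, /j/, /w/ (at most one coda consonant is licensed; onsets are limited to one consonant).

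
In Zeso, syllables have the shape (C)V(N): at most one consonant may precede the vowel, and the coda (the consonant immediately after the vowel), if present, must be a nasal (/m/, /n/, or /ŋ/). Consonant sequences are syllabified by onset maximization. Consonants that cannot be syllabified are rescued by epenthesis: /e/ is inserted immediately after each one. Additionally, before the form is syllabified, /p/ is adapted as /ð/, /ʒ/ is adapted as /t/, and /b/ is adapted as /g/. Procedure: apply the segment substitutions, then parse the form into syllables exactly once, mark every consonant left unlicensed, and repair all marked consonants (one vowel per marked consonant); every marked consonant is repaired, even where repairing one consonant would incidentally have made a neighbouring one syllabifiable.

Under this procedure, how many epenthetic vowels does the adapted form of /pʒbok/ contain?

After substitution the input is /ðtgok/.
The unsyllabifiable consonants are /ð/, /t/, /k/; each receives one epenthetic vowel.

3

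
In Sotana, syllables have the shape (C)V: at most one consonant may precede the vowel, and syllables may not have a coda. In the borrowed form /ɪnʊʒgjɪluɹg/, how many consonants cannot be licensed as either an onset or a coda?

4

The consonants /ʒ/, /g/, /ɹ/, /g/ cannot be parsed into a legal (C)V syllable (no codas are permitted; onsets are limited to one consonant).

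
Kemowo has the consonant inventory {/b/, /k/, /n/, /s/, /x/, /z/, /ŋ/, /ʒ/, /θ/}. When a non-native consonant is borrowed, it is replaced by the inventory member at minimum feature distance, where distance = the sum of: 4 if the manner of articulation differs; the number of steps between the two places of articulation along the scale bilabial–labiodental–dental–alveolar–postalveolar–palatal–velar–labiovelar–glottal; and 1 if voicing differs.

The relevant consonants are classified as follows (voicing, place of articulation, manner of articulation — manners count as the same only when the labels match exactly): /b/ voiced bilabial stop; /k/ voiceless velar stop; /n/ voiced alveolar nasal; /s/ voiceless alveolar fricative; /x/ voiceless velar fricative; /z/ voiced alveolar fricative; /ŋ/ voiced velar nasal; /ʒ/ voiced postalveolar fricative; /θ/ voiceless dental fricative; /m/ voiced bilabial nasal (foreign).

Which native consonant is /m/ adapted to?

n

/n/ is closest: same manner (nasal), place distance 3 (bilabial→alveolar), same voicing; total 3. Next closest is /b/ at distance 4.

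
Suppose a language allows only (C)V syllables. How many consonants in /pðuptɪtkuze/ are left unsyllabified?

3

Syllabifying with onset maximization leaves /p/, /p/, /t/ stranded (no codas are permitted; onsets are limited to one consonant).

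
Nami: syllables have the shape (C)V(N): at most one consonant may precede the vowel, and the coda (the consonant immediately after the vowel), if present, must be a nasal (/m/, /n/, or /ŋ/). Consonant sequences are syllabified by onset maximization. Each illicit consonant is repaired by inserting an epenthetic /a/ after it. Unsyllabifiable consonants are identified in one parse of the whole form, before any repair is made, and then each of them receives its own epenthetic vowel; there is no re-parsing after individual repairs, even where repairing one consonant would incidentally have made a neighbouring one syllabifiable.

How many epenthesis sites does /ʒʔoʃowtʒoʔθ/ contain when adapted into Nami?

The unsyllabifiable consonants are /ʒ/, /w/, /t/, /ʔ/, /θ/; each receives one epenthetic vowel.

5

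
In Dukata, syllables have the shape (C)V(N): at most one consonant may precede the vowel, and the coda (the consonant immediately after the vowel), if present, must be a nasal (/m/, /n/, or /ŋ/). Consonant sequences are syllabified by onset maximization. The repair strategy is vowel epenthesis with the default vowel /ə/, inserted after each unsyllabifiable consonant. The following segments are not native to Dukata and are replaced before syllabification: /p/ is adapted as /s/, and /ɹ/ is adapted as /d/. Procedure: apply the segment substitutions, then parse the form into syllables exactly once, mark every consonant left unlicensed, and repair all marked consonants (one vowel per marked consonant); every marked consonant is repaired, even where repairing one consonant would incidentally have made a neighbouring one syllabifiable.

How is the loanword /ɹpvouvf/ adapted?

Substitution: /ɹ/ → /d/, /p/ → /s/, giving /dsvouvf/.
Syllabifying with onset maximization leaves /d/, /s/, /v/, /f/ stranded (only a nasal (/m/, /n/, or /ŋ/) is licensed in coda position; onsets are limited to one consonant).
Epenthesis after each stranded consonant: /d/ → /də/, /s/ → /sə/, /v/ → /və/, /f/ → /fə/.

dəsəvouvəfə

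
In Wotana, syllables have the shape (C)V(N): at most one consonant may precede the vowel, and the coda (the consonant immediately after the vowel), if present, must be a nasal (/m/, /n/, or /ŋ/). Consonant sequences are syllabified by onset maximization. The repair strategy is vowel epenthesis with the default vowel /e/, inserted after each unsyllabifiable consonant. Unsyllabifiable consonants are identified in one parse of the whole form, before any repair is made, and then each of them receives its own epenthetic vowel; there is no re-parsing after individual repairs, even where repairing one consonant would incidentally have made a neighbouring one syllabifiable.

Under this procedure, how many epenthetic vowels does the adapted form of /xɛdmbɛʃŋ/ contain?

The unsyllabifiable consonants are /d/, /m/, /ʃ/, /ŋ/; each receives one epenthetic vowel.

4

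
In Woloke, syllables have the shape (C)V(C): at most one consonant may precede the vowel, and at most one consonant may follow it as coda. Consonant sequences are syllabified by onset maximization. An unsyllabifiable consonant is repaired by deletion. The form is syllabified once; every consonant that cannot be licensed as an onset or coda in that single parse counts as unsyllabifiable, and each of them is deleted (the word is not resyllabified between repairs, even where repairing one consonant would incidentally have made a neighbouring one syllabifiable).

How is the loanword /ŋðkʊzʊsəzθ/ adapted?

Syllabifying with onset maximization leaves /ŋ/, /ð/, /θ/ stranded (at most one coda consonant is licensed; onsets are limited to one consonant).
Deleting the stranded consonants removes /ŋ/, /ð/, /θ/.

kʊzʊsəz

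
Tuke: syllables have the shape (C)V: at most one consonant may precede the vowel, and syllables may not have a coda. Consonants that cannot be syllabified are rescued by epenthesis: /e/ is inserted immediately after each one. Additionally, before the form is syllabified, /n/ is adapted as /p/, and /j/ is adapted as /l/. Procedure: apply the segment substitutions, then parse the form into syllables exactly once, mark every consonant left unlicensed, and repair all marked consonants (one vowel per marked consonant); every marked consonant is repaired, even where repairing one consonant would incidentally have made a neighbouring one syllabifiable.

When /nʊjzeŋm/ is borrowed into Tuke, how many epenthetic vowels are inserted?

After substitution the input is /pʊlzeŋm/.
The unsyllabifiable consonants are /l/, /ŋ/, /m/; each receives one epenthetic vowel.

3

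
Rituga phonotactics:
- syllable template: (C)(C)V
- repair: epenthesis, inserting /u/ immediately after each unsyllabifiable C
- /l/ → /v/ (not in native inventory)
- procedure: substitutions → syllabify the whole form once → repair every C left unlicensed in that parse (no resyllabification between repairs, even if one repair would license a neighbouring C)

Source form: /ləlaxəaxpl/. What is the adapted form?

Substitution: /l/ → /v/, giving /vəvaxəaxpv/.
Syllabifying with onset maximization leaves /x/, /p/, /v/ stranded (no codas are permitted; onsets may contain at most 2 consonants).
Each unlicensed consonant becomes the onset of a new syllable: /x/ → /xu/, /p/ → /pu/, /v/ → /vu/.

vəvaxəaxupuvu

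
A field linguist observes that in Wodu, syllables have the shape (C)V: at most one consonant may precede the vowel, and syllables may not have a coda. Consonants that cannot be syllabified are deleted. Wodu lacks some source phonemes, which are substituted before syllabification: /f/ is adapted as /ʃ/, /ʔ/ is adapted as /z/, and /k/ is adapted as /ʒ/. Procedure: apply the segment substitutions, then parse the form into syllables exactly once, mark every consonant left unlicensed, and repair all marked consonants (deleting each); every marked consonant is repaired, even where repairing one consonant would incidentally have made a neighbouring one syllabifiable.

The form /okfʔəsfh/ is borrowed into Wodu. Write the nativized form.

ozə

Substitution: /k/ → /ʒ/, /f/ → /ʃ/, /ʔ/ → /z/, giving /oʒʃzəsʃh/.
Syllabifying with onset maximization leaves /ʒ/, /ʃ/, /s/, /ʃ/, /h/ stranded (no codas are permitted; onsets are limited to one consonant).
Deleting the stranded consonants removes /ʒ/, /ʃ/, /s/, /ʃ/, /h/.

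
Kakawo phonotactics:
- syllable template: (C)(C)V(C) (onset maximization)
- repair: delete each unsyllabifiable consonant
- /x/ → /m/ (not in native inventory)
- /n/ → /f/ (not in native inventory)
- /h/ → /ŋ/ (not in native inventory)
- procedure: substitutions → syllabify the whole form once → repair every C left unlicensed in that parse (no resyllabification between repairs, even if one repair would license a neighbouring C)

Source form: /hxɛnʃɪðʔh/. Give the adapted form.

ŋmɛfʃɪð

Substitution: /h/ → /ŋ/, /x/ → /m/, /n/ → /f/, giving /ŋmɛfʃɪðʔŋ/.
Syllabifying with onset maximization leaves /ʔ/, /ŋ/ stranded (at most one coda consonant is licensed; onsets may contain at most 2 consonants).
Deletion applies to /ʔ/, /ŋ/.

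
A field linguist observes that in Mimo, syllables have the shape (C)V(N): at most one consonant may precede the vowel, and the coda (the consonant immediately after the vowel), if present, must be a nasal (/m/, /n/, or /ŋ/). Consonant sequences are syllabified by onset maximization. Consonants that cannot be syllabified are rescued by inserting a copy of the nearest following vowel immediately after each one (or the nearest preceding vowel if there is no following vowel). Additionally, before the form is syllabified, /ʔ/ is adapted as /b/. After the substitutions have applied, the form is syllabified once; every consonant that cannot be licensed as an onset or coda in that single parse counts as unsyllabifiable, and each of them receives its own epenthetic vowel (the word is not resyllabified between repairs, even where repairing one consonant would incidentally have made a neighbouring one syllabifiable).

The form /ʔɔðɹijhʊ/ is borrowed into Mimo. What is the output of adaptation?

Substitution: /ʔ/ → /b/, giving /bɔðɹijhʊ/.
The consonants /ð/, /j/ cannot be parsed into a legal (C)V(N) syllable (only a nasal (/m/, /n/, or /ŋ/) is licensed in coda position; onsets are limited to one consonant).
Inserting the epenthetic vowel yields /ð/ → /ði/, /j/ → /jʊ/.

bɔðiɹijʊhʊ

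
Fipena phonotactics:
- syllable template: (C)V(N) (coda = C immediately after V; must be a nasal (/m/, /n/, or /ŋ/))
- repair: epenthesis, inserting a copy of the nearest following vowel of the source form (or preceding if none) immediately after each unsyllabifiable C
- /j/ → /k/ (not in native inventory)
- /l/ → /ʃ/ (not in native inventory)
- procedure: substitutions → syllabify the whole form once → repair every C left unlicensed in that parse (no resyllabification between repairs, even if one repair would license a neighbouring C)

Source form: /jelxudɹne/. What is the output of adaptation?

keʃuxudeɹene

Substitution: /j/ → /k/, /l/ → /ʃ/, giving /keʃxudɹne/.
Under (C)V(N), the unsyllabifiable consonants are /ʃ/, /d/, /ɹ/ (only a nasal (/m/, /n/, or /ŋ/) is licensed in coda position; onsets are limited to one consonant).
Inserting the epenthetic vowel yields /ʃ/ → /ʃu/, /d/ → /de/, /ɹ/ → /ɹe/.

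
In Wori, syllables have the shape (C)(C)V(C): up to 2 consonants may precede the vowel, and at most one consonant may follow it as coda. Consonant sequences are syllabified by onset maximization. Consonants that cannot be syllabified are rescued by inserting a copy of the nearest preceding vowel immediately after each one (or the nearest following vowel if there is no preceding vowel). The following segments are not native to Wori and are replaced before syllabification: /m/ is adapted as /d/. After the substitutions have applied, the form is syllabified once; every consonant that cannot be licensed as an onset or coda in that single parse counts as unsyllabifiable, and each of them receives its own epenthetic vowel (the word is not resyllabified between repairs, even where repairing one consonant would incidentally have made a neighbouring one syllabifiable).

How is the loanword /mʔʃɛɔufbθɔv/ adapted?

Substitution: /m/ → /d/, giving /dʔʃɛɔufbθɔv/.
The consonants /d/ cannot be parsed into a legal (C)(C)V(C) syllable (at most one coda consonant is licensed; onsets may contain at most 2 consonants).
Inserting the epenthetic vowel yields /d/ → /dɛ/.

dɛʔʃɛɔufbθɔv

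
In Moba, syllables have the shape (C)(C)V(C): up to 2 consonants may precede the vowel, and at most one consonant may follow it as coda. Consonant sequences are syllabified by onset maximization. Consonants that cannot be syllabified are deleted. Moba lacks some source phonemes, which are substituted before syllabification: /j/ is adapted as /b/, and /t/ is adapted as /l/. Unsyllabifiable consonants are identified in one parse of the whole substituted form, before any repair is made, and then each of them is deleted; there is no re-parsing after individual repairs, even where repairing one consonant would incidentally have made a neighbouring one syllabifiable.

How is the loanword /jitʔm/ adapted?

Substitution: /j/ → /b/, /t/ → /l/, giving /bilʔm/.
Syllabifying with onset maximization leaves /ʔ/, /m/ stranded (at most one coda consonant is licensed; onsets may contain at most 2 consonants).
Deleting the stranded consonants removes /ʔ/, /m/.

bil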